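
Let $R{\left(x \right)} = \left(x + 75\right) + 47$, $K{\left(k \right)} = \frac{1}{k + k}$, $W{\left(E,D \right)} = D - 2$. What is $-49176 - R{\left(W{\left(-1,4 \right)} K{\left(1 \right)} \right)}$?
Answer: $-49299$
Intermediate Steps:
$W{\left(E,D \right)} = -2 + D$
$K{\left(k \right)} = \frac{1}{2 k}$
$R{\left(x \right)} = 122 + x$ ($R{\left(x \right)} = \left(75 + x\right) + 47 = 122 + x$)
$-49176 - R{\left(W{\left(-1,4 \right)} K{\left(1 \right)} \right)} = -49176 - \left(122 + \left(-2 + 4\right) \frac{1}{2 \cdot 1}\right) = -49176 - \left(122 + 2 \cdot \frac{1}{2} \cdot 1\right) = -49176 - \left(122 + 2 \cdot \frac{1}{2}\right) = -49176 - \left(122 + 1\right) = -49176 - 123 = -49299$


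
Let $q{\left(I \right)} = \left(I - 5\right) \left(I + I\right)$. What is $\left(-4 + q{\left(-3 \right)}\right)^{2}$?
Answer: $1936$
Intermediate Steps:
$q{\left(I \right)} = 2 I \left(-5 + I\right)$ ($q{\left(I \right)} = \left(-5 + I\right) 2 I = 2 I \left(-5 + I\right)$)
$\left(-4 + q{\left(-3 \right)}\right)^{2} = \left(-4 + 2 \left(-3\right) \left(-5 - 3\right)\right)^{2} = \left(-4 + 2 \left(-3\right) \left(-8\right)\right)^{2} = \left(-4 + 48\right)^{2} = 44^{2} = 1936$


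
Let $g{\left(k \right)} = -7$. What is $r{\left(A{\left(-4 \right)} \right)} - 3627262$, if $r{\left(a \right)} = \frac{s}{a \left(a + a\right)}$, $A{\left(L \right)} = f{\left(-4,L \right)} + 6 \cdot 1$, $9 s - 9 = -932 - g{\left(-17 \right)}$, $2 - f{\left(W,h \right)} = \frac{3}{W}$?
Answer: $- \frac{39990570878}{11025} \approx -3.6273 \cdot 10^{6}$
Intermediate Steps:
$f{\left(W,h \right)} = 2 - \frac{3}{W}$
$s = - \frac{916}{9}$ ($s = 1 + \frac{-932 - -7}{9} = 1 + \frac{-932 + 7}{9} = 1 + \frac{1}{9} \left(-925\right) = 1 - \frac{925}{9} = - \frac{916}{9} \approx -101.78$)
$A{\left(L \right)} = \frac{35}{4}$ ($A{\left(L \right)} = \left(2 - \frac{3}{-4}\right) + 6 \cdot 1 = \left(2 - - \frac{3}{4}\right) + 6 = \left(2 + \frac{3}{4}\right) + 6 = \frac{11}{4} + 6 = \frac{35}{4}$)
$r{\left(a \right)} = - \frac{458}{9 a^{2}}$ ($r{\left(a \right)} = - \frac{916}{9 a \left(a + a\right)} = - \frac{916}{9 a 2 a} = - \frac{916}{9 \cdot 2 a^{2}} = - \frac{916 \frac{1}{2 a^{2}}}{9} = - \frac{458}{9 a^{2}}$)
$r{\left(A{\left(-4 \right)} \right)} - 3627262 = - \frac{458}{9 \cdot \frac{1225}{16}} - 3627262 = \left(- \frac{458}{9}\right) \frac{16}{1225} - 3627262 = - \frac{7328}{11025} - 3627262 = - \frac{39990570878}{11025}$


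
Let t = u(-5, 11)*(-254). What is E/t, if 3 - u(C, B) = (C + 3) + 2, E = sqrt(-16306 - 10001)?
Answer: -I*sqrt(2923)/254 ≈ -0.21285*I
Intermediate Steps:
E = 3*I*sqrt(2923) (E = sqrt(-26307) = 3*I*sqrt(2923) ≈ 162.19*I)
u(C, B) = -2 - C (u(C, B) = 3 - ((C + 3) + 2) = 3 - ((3 + C) + 2) = 3 - (5 + C) = 3 + (-5 - C) = -2 - C)
t = -762 (t = (-2 - 1*(-5))*(-254) = (-2 + 5)*(-254) = 3*(-254) = -762)
E/t = (3*I*sqrt(2923))/(-762) = (3*I*sqrt(2923))*(-1/762) = -I*sqrt(2923)/254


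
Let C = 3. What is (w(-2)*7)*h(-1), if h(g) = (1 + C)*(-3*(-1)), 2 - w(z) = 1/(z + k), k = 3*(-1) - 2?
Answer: 180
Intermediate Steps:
k = -5 (k = -3 - 2 = -5)
w(z) = 2 - 1/(-5 + z) (w(z) = 2 - 1/(z - 5) = 2 - 1/(-5 + z))
h(g) = 12 (h(g) = (1 + 3)*(-3*(-1)) = 4*3 = 12)
(w(-2)*7)*h(-1) = (((-11 + 2*(-2))/(-5 - 2))*7)*12 = (((-11 - 4)/(-7))*7)*12 = (-1/7*(-15)*7)*12 = ((15/7)*7)*12 = 15*12 = 180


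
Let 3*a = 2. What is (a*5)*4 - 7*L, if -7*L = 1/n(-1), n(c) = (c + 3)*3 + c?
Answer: 203/15 ≈ 13.533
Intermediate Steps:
a = ⅔ (a = (⅓)*2 = ⅔ ≈ 0.66667)
n(c) = 9 + 4*c (n(c) = (3 + c)*3 + c = (9 + 3*c) + c = 9 + 4*c)
L = -1/35 (L = -1/(7*(9 + 4*(-1))) = -1/(7*(9 - 4)) = -⅐/5 = -⅐*⅕ = -1/35 ≈ -0.028571)
(a*5)*4 - 7*L = ((⅔)*5)*4 - 7*(-1/35) = (10/3)*4 + ⅕ = 40/3 + ⅕ = 203/15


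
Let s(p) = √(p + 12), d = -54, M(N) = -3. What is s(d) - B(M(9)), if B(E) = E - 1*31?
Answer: 34 + I*√42 ≈ 34.0 + 6.4807*I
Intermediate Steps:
B(E) = -31 + E (B(E) = E - 31 = -31 + E)
s(p) = √(12 + p)
s(d) - B(M(9)) = √(12 - 54) - (-31 - 3) = √(-42) - 1*(-34) = I*√42 + 34 = 34 + I*√42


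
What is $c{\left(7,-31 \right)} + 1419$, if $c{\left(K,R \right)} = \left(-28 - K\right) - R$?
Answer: $1415$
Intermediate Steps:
$c{\left(K,R \right)} = -28 - K - R$
$c{\left(7,-31 \right)} + 1419 = \left(-28 - 7 - -31\right) + 1419 = \left(-28 - 7 + 31\right) + 1419 = -4 + 1419 = 1415$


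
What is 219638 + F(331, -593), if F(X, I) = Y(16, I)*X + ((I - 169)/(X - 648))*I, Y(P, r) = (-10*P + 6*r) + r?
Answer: -383166917/317 ≈ -1.2087e+6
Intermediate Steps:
Y(P, r) = -10*P + 7*r
F(X, I) = X*(-160 + 7*I) + I*(-169 + I)/(-648 + X) (F(X, I) = (-10*16 + 7*I)*X + ((I - 169)/(X - 648))*I = (-160 + 7*I)*X + ((-169 + I)/(-648 + X))*I = X*(-160 + 7*I) + ((-169 + I)/(-648 + X))*I = X*(-160 + 7*I) + I*(-169 + I)/(-648 + X))
219638 + F(331, -593) = 219638 + ((-593)² - 169*(-593) + 331²*(-160 + 7*(-593)) - 648*331*(-160 + 7*(-593)))/(-648 + 331) = 219638 + (351649 + 100217 + 109561*(-160 - 4151) - 648*331*(-160 - 4151))/(-317) = 219638 - (351649 + 100217 + 109561*(-4311) - 648*331*(-4311))/317 = 219638 - (351649 + 100217 - 472317471 + 924657768)/317 = 219638 - 1/317*452792163 = 219638 - 452792163/317 = -383166917/317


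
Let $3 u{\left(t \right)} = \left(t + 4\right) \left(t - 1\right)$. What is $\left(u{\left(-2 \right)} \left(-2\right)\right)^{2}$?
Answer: $16$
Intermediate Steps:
$u{\left(t \right)} = \frac{\left(-1 + t\right) \left(4 + t\right)}{3}$ ($u{\left(t \right)} = \frac{\left(t + 4\right) \left(t - 1\right)}{3} = \frac{\left(4 + t\right) \left(-1 + t\right)}{3} = \frac{\left(-1 + t\right) \left(4 + t\right)}{3}$)
$\left(u{\left(-2 \right)} \left(-2\right)\right)^{2} = \left(\left(- \frac{4}{3} - 2 + \frac{\left(-2\right)^{2}}{3}\right) \left(-2\right)\right)^{2} = \left(\left(- \frac{4}{3} - 2 + \frac{1}{3} \cdot 4\right) \left(-2\right)\right)^{2} = \left(\left(- \frac{4}{3} - 2 + \frac{4}{3}\right) \left(-2\right)\right)^{2} = \left(\left(-2\right) \left(-2\right)\right)^{2} = 4^{2} = 16$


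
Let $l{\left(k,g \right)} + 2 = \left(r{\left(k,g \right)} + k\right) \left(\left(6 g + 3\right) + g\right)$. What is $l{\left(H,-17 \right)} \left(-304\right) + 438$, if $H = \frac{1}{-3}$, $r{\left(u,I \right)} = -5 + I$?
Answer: $- \frac{2359550}{3} \approx -7.8652 \cdot 10^{5}$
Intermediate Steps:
$H = - \frac{1}{3} \approx -0.33333$
$l{\left(k,g \right)} = -2 + \left(3 + 7 g\right) \left(-5 + g + k\right)$ ($l{\left(k,g \right)} = -2 + \left(\left(-5 + g\right) + k\right) \left(\left(6 g + 3\right) + g\right) = -2 + \left(-5 + g + k\right) \left(\left(3 + 6 g\right) + g\right) = -2 + \left(-5 + g + k\right) \left(3 + 7 g\right) = -2 + \left(3 + 7 g\right) \left(-5 + g + k\right)$)
$l{\left(H,-17 \right)} \left(-304\right) + 438 = \left(-17 - -544 + 3 \left(- \frac{1}{3}\right) + 7 \left(-17\right)^{2} + 7 \left(-17\right) \left(- \frac{1}{3}\right)\right) \left(-304\right) + 438 = \left(-17 + 544 - 1 + 7 \cdot 289 + \frac{119}{3}\right) \left(-304\right) + 438 = \left(-17 + 544 - 1 + 2023 + \frac{119}{3}\right) \left(-304\right) + 438 = \frac{7766}{3} \left(-304\right) + 438 = - \frac{2360864}{3} + 438 = - \frac{2359550}{3}$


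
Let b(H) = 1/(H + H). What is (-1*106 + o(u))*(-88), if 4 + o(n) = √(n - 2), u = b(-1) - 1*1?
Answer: 9680 - 44*I*√14 ≈ 9680.0 - 164.63*I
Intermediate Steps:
b(H) = 1/(2*H)
u = -3/2 (u = (½)/(-1) - 1*1 = (½)*(-1) - 1 = -½ - 1 = -3/2 ≈ -1.5000)
o(n) = -4 + √(-2 + n) (o(n) = -4 + √(n - 2) = -4 + √(-2 + n))
(-1*106 + o(u))*(-88) = (-1*106 + (-4 + √(-2 - 3/2)))*(-88) = (-106 + (-4 + √(-7/2)))*(-88) = (-106 + (-4 + I*√14/2))*(-88) = (-110 + I*√14/2)*(-88) = 9680 - 44*I*√14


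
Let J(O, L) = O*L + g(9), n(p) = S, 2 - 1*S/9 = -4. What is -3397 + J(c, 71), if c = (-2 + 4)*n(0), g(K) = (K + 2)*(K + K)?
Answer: 4469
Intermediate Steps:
S = 54 (S = 18 - 9*(-4) = 18 + 36 = 54)
n(p) = 54
g(K) = 2*K*(2 + K) (g(K) = (2 + K)*(2*K) = 2*K*(2 + K))
c = 108 (c = (-2 + 4)*54 = 2*54 = 108)
J(O, L) = 198 + L*O (J(O, L) = O*L + 2*9*(2 + 9) = L*O + 2*9*11 = L*O + 198 = 198 + L*O)
-3397 + J(c, 71) = -3397 + (198 + 71*108) = -3397 + (198 + 7668) = -3397 + 7866 = 4469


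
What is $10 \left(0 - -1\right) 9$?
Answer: $90$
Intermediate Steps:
$10 \left(0 - -1\right) 9 = 10 \left(0 + 1\right) 9 = 10 \cdot 1 \cdot 9 = 10 \cdot 9 = 90$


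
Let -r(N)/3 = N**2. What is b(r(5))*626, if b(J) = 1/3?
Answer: 626/3 ≈ 208.67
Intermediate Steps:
r(N) = -3*N**2
b(J) = 1/3
b(r(5))*626 = (1/3)*626 = 626/3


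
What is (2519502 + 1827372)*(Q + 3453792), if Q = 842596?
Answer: 18675857291112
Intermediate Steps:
(2519502 + 1827372)*(Q + 3453792) = (2519502 + 1827372)*(842596 + 3453792) = 4346874*4296388 = 18675857291112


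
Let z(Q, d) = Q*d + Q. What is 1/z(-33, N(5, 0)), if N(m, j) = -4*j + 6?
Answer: -1/231 ≈ -0.0043290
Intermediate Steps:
N(m, j) = 6 - 4*j
z(Q, d) = Q + Q*d
1/z(-33, N(5, 0)) = 1/(-33*(1 + (6 - 4*0))) = 1/(-33*(1 + (6 + 0))) = 1/(-33*(1 + 6)) = 1/(-33*7) = 1/(-231) = -1/231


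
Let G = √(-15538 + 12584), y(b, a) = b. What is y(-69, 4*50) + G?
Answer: -69 + I*√2954 ≈ -69.0 + 54.351*I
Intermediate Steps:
G = I*√2954 (G = √(-2954) = I*√2954 ≈ 54.351*I)
y(-69, 4*50) + G = -69 + I*√2954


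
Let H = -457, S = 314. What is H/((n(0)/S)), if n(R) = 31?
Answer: -143498/31 ≈ -4629.0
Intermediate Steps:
H/((n(0)/S)) = -457/(31/314) = -457/(31*(1/314)) = -457/31/314 = -457*314/31 = -143498/31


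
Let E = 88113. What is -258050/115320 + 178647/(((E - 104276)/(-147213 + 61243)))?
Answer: 25301613963095/26627388 ≈ 9.5021e+5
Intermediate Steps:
-258050/115320 + 178647/(((E - 104276)/(-147213 + 61243))) = -258050/115320 + 178647/(((88113 - 104276)/(-147213 + 61243))) = -258050*1/115320 + 178647/((-16163/(-85970))) = -25805/11532 + 178647/((-16163*(-1/85970))) = -25805/11532 + 178647/(16163/85970) = -25805/11532 + 178647*(85970/16163) = -25805/11532 + 2194040370/2309 = 25301613963095/26627388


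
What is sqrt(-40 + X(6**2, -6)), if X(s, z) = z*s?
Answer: 16*I ≈ 16.0*I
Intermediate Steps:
X(s, z) = s*z
sqrt(-40 + X(6**2, -6)) = sqrt(-40 + 6**2*(-6)) = sqrt(-40 + 36*(-6)) = sqrt(-40 - 216) = sqrt(-256) = 16*I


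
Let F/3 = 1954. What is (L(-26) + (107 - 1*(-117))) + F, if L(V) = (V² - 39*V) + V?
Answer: 7750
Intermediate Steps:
F = 5862 (F = 3*1954 = 5862)
L(V) = V² - 38*V
(L(-26) + (107 - 1*(-117))) + F = (-26*(-38 - 26) + (107 - 1*(-117))) + 5862 = (-26*(-64) + (107 + 117)) + 5862 = (1664 + 224) + 5862 = 1888 + 5862 = 7750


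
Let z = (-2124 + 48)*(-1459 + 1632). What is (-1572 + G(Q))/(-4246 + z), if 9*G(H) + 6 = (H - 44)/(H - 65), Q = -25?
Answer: 424597/98116380 ≈ 0.0043275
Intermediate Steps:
G(H) = -⅔ + (-44 + H)/(9*(-65 + H)) (G(H) = -⅔ + ((H - 44)/(H - 65))/9 = -⅔ + ((-44 + H)/(-65 + H))/9 = -⅔ + (-44 + H)/(9*(-65 + H)))
z = -359148 (z = -2076*173 = -359148)
(-1572 + G(Q))/(-4246 + z) = (-1572 + (346 - 5*(-25))/(9*(-65 - 25)))/(-4246 - 359148) = (-1572 + (⅑)*(346 + 125)/(-90))/(-363394) = (-1572 + (⅑)*(-1/90)*471)*(-1/363394) = (-1572 - 157/270)*(-1/363394) = -424597/270*(-1/363394) = 424597/98116380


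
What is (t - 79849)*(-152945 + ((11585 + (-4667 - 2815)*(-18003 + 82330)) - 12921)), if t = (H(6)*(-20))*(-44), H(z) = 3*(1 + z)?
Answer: 29546037237255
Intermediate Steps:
H(z) = 3 + 3*z
t = 18480 (t = ((3 + 3*6)*(-20))*(-44) = ((3 + 18)*(-20))*(-44) = (21*(-20))*(-44) = -420*(-44) = 18480)
(t - 79849)*(-152945 + ((11585 + (-4667 - 2815)*(-18003 + 82330)) - 12921)) = (18480 - 79849)*(-152945 + ((11585 + (-4667 - 2815)*(-18003 + 82330)) - 12921)) = -61369*(-152945 + ((11585 - 7482*64327) - 12921)) = -61369*(-152945 + ((11585 - 481294614) - 12921)) = -61369*(-152945 + (-481283029 - 12921)) = -61369*(-152945 - 481295950) = -61369*(-481448895) = 29546037237255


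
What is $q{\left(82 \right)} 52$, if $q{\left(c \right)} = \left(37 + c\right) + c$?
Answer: $10452$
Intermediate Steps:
$q{\left(c \right)} = 37 + 2 c$
$q{\left(82 \right)} 52 = \left(37 + 2 \cdot 82\right) 52 = \left(37 + 164\right) 52 = 201 \cdot 52 = 10452$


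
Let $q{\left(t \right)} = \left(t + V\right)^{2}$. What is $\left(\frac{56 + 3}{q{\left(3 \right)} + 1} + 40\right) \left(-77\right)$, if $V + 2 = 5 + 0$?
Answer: $- \frac{118503}{37} \approx -3202.8$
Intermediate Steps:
$V = 3$ ($V = -2 + \left(5 + 0\right) = -2 + 5 = 3$)
$q{\left(t \right)} = \left(3 + t\right)^{2}$ ($q{\left(t \right)} = \left(t + 3\right)^{2} = \left(3 + t\right)^{2}$)
$\left(\frac{56 + 3}{q{\left(3 \right)} + 1} + 40\right) \left(-77\right) = \left(\frac{56 + 3}{\left(3 + 3\right)^{2} + 1} + 40\right) \left(-77\right) = \left(\frac{59}{6^{2} + 1} + 40\right) \left(-77\right) = \left(\frac{59}{36 + 1} + 40\right) \left(-77\right) = \left(\frac{59}{37} + 40\right) \left(-77\right) = \frac{1539}{37} \left(-77\right) = - \frac{118503}{37}$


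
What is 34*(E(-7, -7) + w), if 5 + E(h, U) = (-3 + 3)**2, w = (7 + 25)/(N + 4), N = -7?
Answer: -1598/3 ≈ -532.67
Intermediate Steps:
w = -32/3 (w = (7 + 25)/(-7 + 4) = 32/(-3) = 32*(-1/3) = -32/3 ≈ -10.667)
E(h, U) = -5 (E(h, U) = -5 + (-3 + 3)**2 = -5 + 0**2 = -5 + 0 = -5)
34*(E(-7, -7) + w) = 34*(-5 - 32/3) = 34*(-47/3) = -1598/3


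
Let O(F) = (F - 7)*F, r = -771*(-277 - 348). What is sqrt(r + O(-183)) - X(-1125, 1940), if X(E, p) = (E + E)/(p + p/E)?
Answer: 253125/218056 + 3*sqrt(57405) ≈ 719.94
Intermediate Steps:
X(E, p) = 2*E/(p + p/E) (X(E, p) = (2*E)/(p + p/E) = 2*E/(p + p/E))
r = 481875 (r = -771*(-625) = 481875)
O(F) = F*(-7 + F) (O(F) = (-7 + F)*F = F*(-7 + F))
sqrt(r + O(-183)) - X(-1125, 1940) = sqrt(481875 - 183*(-7 - 183)) - 2*(-1125)**2/(1940*(1 - 1125)) = sqrt(481875 - 183*(-190)) - 2*1265625/(1940*(-1124)) = sqrt(481875 + 34770) - 2*1265625*(-1)/(1940*1124) = sqrt(516645) - 1*(-253125/218056) = 3*sqrt(57405) + 253125/218056 = 253125/218056 + 3*sqrt(57405)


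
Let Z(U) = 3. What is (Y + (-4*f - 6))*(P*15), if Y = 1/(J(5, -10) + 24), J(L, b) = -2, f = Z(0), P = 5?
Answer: -29625/22 ≈ -1346.6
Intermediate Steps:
f = 3
Y = 1/22 (Y = 1/(-2 + 24) = 1/22 ≈ 0.045455)
(Y + (-4*f - 6))*(P*15) = (1/22 + (-4*3 - 6))*(5*15) = (1/22 + (-12 - 6))*75 = (1/22 - 18)*75 = -395/22*75 = -29625/22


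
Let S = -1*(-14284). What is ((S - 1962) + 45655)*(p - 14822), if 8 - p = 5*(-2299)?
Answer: -192425663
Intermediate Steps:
p = 11503 (p = 8 - 5*(-2299) = 8 - 1*(-11495) = 8 + 11495 = 11503)
S = 14284
((S - 1962) + 45655)*(p - 14822) = ((14284 - 1962) + 45655)*(11503 - 14822) = (12322 + 45655)*(-3319) = 57977*(-3319) = -192425663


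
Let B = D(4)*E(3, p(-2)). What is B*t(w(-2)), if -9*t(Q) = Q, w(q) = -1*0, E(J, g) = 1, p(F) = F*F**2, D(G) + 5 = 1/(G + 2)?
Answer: 0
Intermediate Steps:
D(G) = -5 + 1/(2 + G) (D(G) = -5 + 1/(G + 2) = -5 + 1/(2 + G))
p(F) = F**3
w(q) = 0
t(Q) = -Q/9
B = -29/6 (B = ((-9 - 5*4)/(2 + 4))*1 = ((-9 - 20)/6)*1 = ((1/6)*(-29))*1 = -29/6*1 = -29/6 ≈ -4.8333)
B*t(w(-2)) = -(-29)*0/54 = -29/6*0 = 0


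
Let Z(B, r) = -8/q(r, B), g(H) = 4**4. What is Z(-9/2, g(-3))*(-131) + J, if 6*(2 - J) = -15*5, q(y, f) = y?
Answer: 595/32 ≈ 18.594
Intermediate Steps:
g(H) = 256
J = 29/2 (J = 2 - (-5)*5/2 = 2 - 1/6*(-75) = 2 + 25/2 = 29/2 ≈ 14.500)
Z(B, r) = -8/r
Z(-9/2, g(-3))*(-131) + J = -8/256*(-131) + 29/2 = -8*1/256*(-131) + 29/2 = -1/32*(-131) + 29/2 = 131/32 + 29/2 = 595/32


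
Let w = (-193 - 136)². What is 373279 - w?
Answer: 265038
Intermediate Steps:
w = 108241 (w = (-329)² = 108241)
373279 - w = 373279 - 1*108241 = 373279 - 108241 = 265038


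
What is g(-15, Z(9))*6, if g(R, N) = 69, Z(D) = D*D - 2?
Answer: 414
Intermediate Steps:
Z(D) = -2 + D² (Z(D) = D² - 2 = -2 + D²)
g(-15, Z(9))*6 = 69*6 = 414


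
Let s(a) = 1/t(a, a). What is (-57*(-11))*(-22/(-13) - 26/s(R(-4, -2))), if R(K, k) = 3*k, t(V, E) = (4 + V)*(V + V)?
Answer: -5072430/13 ≈ -3.9019e+5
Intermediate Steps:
t(V, E) = 2*V*(4 + V) (t(V, E) = (4 + V)*(2*V) = 2*V*(4 + V))
s(a) = 1/(2*a*(4 + a))
(-57*(-11))*(-22/(-13) - 26/s(R(-4, -2))) = (-57*(-11))*(-22/(-13) - 26/(1/(2*((3*(-2)))*(4 + 3*(-2))))) = 627*(-22*(-1/13) - 26/((½)/(-6*(4 - 6)))) = 627*(22/13 - 26/((½)*(-⅙)/(-2))) = 627*(22/13 - 26/((½)*(-⅙)*(-½))) = 627*(22/13 - 26/1/24) = 627*(22/13 - 26*24) = 627*(22/13 - 624) = 627*(-8090/13) = -5072430/13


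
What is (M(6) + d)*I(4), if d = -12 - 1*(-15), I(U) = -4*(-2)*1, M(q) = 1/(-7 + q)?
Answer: 16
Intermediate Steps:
I(U) = 8 (I(U) = 8*1 = 8)
d = 3 (d = -12 + 15 = 3)
(M(6) + d)*I(4) = (1/(-7 + 6) + 3)*8 = (1/(-1) + 3)*8 = (-1 + 3)*8 = 2*8 = 16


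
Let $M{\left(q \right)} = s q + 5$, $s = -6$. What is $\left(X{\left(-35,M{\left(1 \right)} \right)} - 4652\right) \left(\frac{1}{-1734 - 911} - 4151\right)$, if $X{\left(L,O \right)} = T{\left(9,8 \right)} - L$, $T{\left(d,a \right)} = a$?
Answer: $\frac{50604036164}{2645} \approx 1.9132 \cdot 10^{7}$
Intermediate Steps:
$M{\left(q \right)} = 5 - 6 q$ ($M{\left(q \right)} = - 6 q + 5 = 5 - 6 q$)
$X{\left(L,O \right)} = 8 - L$
$\left(X{\left(-35,M{\left(1 \right)} \right)} - 4652\right) \left(\frac{1}{-1734 - 911} - 4151\right) = \left(\left(8 - -35\right) - 4652\right) \left(\frac{1}{-1734 - 911} - 4151\right) = \left(\left(8 + 35\right) - 4652\right) \left(\frac{1}{-2645} - 4151\right) = \left(43 - 4652\right) \left(- \frac{1}{2645} - 4151\right) = \left(-4609\right) \left(- \frac{10979396}{2645}\right) = \frac{50604036164}{2645}$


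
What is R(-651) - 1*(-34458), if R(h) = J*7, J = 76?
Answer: 34990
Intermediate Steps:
R(h) = 532 (R(h) = 76*7 = 532)
R(-651) - 1*(-34458) = 532 - 1*(-34458) = 532 + 34458 = 34990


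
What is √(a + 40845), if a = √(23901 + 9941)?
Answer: √(40845 + √33842) ≈ 202.56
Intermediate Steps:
a = √33842 ≈ 183.96
√(a + 40845) = √(√33842 + 40845) = √(40845 + √33842)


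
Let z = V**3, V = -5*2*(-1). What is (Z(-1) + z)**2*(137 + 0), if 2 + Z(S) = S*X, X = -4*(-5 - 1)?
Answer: 129968612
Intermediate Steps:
X = 24 (X = -4*(-6) = 24)
V = 10 (V = -10*(-1) = 10)
z = 1000 (z = 10**3 = 1000)
Z(S) = -2 + 24*S (Z(S) = -2 + S*24 = -2 + 24*S)
(Z(-1) + z)**2*(137 + 0) = ((-2 + 24*(-1)) + 1000)**2*(137 + 0) = ((-2 - 24) + 1000)**2*137 = (-26 + 1000)**2*137 = 974**2*137 = 948676*137 = 129968612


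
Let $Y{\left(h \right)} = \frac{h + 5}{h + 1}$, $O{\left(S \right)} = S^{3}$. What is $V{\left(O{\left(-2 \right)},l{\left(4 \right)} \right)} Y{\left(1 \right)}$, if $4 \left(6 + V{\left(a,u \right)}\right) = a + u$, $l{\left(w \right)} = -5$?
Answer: $- \frac{111}{4} \approx -27.75$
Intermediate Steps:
$Y{\left(h \right)} = \frac{5 + h}{1 + h}$
$V{\left(a,u \right)} = -6 + \frac{a}{4} + \frac{u}{4}$ ($V{\left(a,u \right)} = -6 + \frac{a + u}{4} = -6 + \left(\frac{a}{4} + \frac{u}{4}\right) = -6 + \frac{a}{4} + \frac{u}{4}$)
$V{\left(O{\left(-2 \right)},l{\left(4 \right)} \right)} Y{\left(1 \right)} = \left(-6 + \frac{\left(-2\right)^{3}}{4} + \frac{1}{4} \left(-5\right)\right) \frac{5 + 1}{1 + 1} = \left(-6 + \frac{1}{4} \left(-8\right) - \frac{5}{4}\right) \frac{1}{2} \cdot 6 = \left(-6 - 2 - \frac{5}{4}\right) \frac{1}{2} \cdot 6 = \left(- \frac{37}{4}\right) 3 = - \frac{111}{4}$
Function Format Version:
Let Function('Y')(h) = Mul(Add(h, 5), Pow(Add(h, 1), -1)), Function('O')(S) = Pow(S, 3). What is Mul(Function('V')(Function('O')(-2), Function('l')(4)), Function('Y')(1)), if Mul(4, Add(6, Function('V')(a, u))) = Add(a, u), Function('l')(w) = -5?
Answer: Rational(-111, 4) ≈ -27.750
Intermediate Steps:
Function('Y')(h) = Mul(Pow(Add(1, h), -1), Add(5, h)) (Function('Y')(h) = Mul(Add(5, h), Pow(Add(1, h), -1)) = Mul(Pow(Add(1, h), -1), Add(5, h)))
Function('V')(a, u) = Add(-6, Mul(Rational(1, 4), a), Mul(Rational(1, 4), u)) (Function('V')(a, u) = Add(-6, Mul(Rational(1, 4), Add(a, u))) = Add(-6, Add(Mul(Rational(1, 4), a), Mul(Rational(1, 4), u))) = Add(-6, Mul(Rational(1, 4), a), Mul(Rational(1, 4), u)))
Mul(Function('V')(Function('O')(-2), Function('l')(4)), Function('Y')(1)) = Mul(Add(-6, Mul(Rational(1, 4), Pow(-2, 3)), Mul(Rational(1, 4), -5)), Mul(Pow(Add(1, 1), -1), Add(5, 1))) = Mul(Add(-6, Mul(Rational(1, 4), -8), Rational(-5, 4)), Mul(Pow(2, -1), 6)) = Mul(Add(-6, -2, Rational(-5, 4)), Mul(Rational(1, 2), 6)) = Mul(Rational(-37, 4), 3) = Rational(-111, 4)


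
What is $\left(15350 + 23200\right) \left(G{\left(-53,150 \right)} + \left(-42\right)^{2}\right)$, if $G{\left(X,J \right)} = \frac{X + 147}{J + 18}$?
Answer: $\frac{952332775}{14} \approx 6.8024 \cdot 10^{7}$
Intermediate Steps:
$G{\left(X,J \right)} = \frac{147 + X}{18 + J}$
$\left(15350 + 23200\right) \left(G{\left(-53,150 \right)} + \left(-42\right)^{2}\right) = \left(15350 + 23200\right) \left(\frac{147 - 53}{18 + 150} + \left(-42\right)^{2}\right) = 38550 \left(\frac{1}{168} \cdot 94 + 1764\right) = 38550 \left(\frac{47}{84} + 1764\right) = 38550 \cdot \frac{148223}{84} = \frac{952332775}{14}$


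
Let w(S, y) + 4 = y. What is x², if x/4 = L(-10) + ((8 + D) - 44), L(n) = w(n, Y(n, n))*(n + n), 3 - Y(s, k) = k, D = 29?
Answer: 559504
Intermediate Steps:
Y(s, k) = 3 - k
w(S, y) = -4 + y
L(n) = 2*n*(-1 - n) (L(n) = (-4 + (3 - n))*(n + n) = (-1 - n)*(2*n) = 2*n*(-1 - n))
x = -748 (x = 4*(-2*(-10)*(1 - 10) + ((8 + 29) - 44)) = 4*(-2*(-10)*(-9) + (37 - 44)) = 4*(-180 - 7) = 4*(-187) = -748)
x² = (-748)² = 559504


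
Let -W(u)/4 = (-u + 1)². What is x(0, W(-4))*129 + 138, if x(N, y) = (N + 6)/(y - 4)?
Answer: 6789/52 ≈ 130.56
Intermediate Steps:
W(u) = -4*(1 - u)² (W(u) = -4*(-u + 1)² = -4*(1 - u)²)
x(N, y) = (6 + N)/(-4 + y)
x(0, W(-4))*129 + 138 = ((6 + 0)/(-4 - 4*(-1 - 4)²))*129 + 138 = (6/(-4 - 4*(-5)²))*129 + 138 = (6/(-4 - 4*25))*129 + 138 = (6/(-4 - 100))*129 + 138 = (6/(-104))*129 + 138 = -1/104*6*129 + 138 = -3/52*129 + 138 = -387/52 + 138 = 6789/52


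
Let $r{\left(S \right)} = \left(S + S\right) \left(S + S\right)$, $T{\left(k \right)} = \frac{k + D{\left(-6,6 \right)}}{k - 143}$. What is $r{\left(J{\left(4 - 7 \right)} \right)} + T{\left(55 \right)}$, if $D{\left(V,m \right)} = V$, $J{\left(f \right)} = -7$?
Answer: $\frac{17199}{88} \approx 195.44$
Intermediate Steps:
$T{\left(k \right)} = \frac{-6 + k}{-143 + k}$ ($T{\left(k \right)} = \frac{k - 6}{k - 143} = \frac{-6 + k}{-143 + k}$)
$r{\left(S \right)} = 4 S^{2}$ ($r{\left(S \right)} = 2 S 2 S = 4 S^{2}$)
$r{\left(J{\left(4 - 7 \right)} \right)} + T{\left(55 \right)} = 4 \left(-7\right)^{2} + \frac{-6 + 55}{-143 + 55} = 4 \cdot 49 + \frac{1}{-88} \cdot 49 = 196 - \frac{49}{88} = \frac{17199}{88}$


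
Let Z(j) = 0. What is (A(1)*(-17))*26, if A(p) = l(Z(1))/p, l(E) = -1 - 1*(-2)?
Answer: -442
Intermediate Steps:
l(E) = 1 (l(E) = -1 + 2 = 1)
A(p) = 1/p
(A(1)*(-17))*26 = (-17/1)*26 = (1*(-17))*26 = -17*26 = -442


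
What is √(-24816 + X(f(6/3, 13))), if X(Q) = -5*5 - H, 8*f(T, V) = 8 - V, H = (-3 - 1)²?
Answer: I*√24857 ≈ 157.66*I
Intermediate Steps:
H = 16 (H = (-4)² = 16)
f(T, V) = 1 - V/8 (f(T, V) = (8 - V)/8 = 1 - V/8)
X(Q) = -41 (X(Q) = -5*5 - 1*16 = -25 - 16 = -41)
√(-24816 + X(f(6/3, 13))) = √(-24816 - 41) = √(-24857) = I*√24857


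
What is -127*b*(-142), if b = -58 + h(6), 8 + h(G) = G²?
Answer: -541020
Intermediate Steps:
h(G) = -8 + G²
b = -30 (b = -58 + (-8 + 6²) = -58 + (-8 + 36) = -58 + 28 = -30)
-127*b*(-142) = -127*(-30)*(-142) = 3810*(-142) = -541020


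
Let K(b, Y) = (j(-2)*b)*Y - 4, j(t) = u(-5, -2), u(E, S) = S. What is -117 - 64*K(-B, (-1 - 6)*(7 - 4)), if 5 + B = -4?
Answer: -24053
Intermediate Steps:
B = -9 (B = -5 - 4 = -9)
j(t) = -2
K(b, Y) = -4 - 2*Y*b (K(b, Y) = (-2*b)*Y - 4 = -2*Y*b - 4 = -4 - 2*Y*b)
-117 - 64*K(-B, (-1 - 6)*(7 - 4)) = -117 - 64*(-4 - 2*(-1 - 6)*(7 - 4)*(-1*(-9))) = -117 - 64*(-4 - 2*(-7*3)*9) = -117 - 64*(-4 - 2*(-21)*9) = -117 - 64*(-4 + 378) = -117 - 64*374 = -117 - 23936 = -24053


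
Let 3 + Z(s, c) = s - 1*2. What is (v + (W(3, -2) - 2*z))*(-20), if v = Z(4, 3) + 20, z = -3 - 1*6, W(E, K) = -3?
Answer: -680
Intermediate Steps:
z = -9 (z = -3 - 6 = -9)
Z(s, c) = -5 + s (Z(s, c) = -3 + (s - 1*2) = -3 + (s - 2) = -3 + (-2 + s) = -5 + s)
v = 19 (v = (-5 + 4) + 20 = -1 + 20 = 19)
(v + (W(3, -2) - 2*z))*(-20) = (19 + (-3 - 2*(-9)))*(-20) = (19 + (-3 + 18))*(-20) = (19 + 15)*(-20) = 34*(-20) = -680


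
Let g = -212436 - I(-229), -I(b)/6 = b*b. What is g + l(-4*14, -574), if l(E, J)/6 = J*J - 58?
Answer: 2078718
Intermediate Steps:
l(E, J) = -348 + 6*J² (l(E, J) = 6*(J*J - 58) = 6*(J² - 58) = 6*(-58 + J²) = -348 + 6*J²)
I(b) = -6*b² (I(b) = -6*b*b = -6*b²)
g = 102210 (g = -212436 - (-6)*(-229)² = -212436 - (-6)*52441 = -212436 - 1*(-314646) = -212436 + 314646 = 102210)
g + l(-4*14, -574) = 102210 + (-348 + 6*(-574)²) = 102210 + (-348 + 6*329476) = 102210 + (-348 + 1976856) = 102210 + 1976508 = 2078718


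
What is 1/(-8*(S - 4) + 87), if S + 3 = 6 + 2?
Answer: 1/79 ≈ 0.012658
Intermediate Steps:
S = 5 (S = -3 + (6 + 2) = -3 + 8 = 5)
1/(-8*(S - 4) + 87) = 1/(-8*(5 - 4) + 87) = 1/(-8*1 + 87) = 1/(-8 + 87) = 1/79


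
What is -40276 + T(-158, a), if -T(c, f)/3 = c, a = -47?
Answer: -39802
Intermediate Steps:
T(c, f) = -3*c
-40276 + T(-158, a) = -40276 - 3*(-158) = -40276 + 474 = -39802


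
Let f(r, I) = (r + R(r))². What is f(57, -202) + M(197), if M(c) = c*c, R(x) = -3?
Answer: 41725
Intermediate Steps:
M(c) = c²
f(r, I) = (-3 + r)² (f(r, I) = (r - 3)² = (-3 + r)²)
f(57, -202) + M(197) = (-3 + 57)² + 197² = 54² + 38809 = 2916 + 38809 = 41725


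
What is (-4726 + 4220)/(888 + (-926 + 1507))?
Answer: -506/1469 ≈ -0.34445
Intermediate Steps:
(-4726 + 4220)/(888 + (-926 + 1507)) = -506/(888 + 581) = -506/1469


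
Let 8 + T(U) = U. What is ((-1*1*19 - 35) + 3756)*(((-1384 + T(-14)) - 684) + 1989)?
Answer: -373902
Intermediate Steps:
T(U) = -8 + U
((-1*1*19 - 35) + 3756)*(((-1384 + T(-14)) - 684) + 1989) = ((-1*1*19 - 35) + 3756)*(((-1384 + (-8 - 14)) - 684) + 1989) = ((-1*19 - 35) + 3756)*(((-1384 - 22) - 684) + 1989) = ((-19 - 35) + 3756)*((-1406 - 684) + 1989) = (-54 + 3756)*(-2090 + 1989) = 3702*(-101) = -373902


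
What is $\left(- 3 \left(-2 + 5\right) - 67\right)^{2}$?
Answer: $5776$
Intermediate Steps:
$\left(- 3 \left(-2 + 5\right) - 67\right)^{2} = \left(\left(-3\right) 3 - 67\right)^{2} = \left(-9 - 67\right)^{2} = \left(-76\right)^{2} = 5776$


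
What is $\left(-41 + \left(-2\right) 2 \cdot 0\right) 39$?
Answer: $-1599$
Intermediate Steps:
$\left(-41 + \left(-2\right) 2 \cdot 0\right) 39 = \left(-41 - 0\right) 39 = \left(-41 + 0\right) 39 = \left(-41\right) 39 = -1599$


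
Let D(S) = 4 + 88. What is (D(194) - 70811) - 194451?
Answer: -265170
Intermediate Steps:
D(S) = 92
(D(194) - 70811) - 194451 = (92 - 70811) - 194451 = -70719 - 194451 = -265170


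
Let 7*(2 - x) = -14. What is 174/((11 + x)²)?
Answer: 58/75 ≈ 0.77333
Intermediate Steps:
x = 4 (x = 2 - ⅐*(-14) = 2 + 2 = 4)
174/((11 + x)²) = 174/((11 + 4)²) = 174/(15²) = 174/225 = 174*(1/225) = 58/75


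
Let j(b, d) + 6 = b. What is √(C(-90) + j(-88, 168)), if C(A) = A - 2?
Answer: I*√186 ≈ 13.638*I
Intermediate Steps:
C(A) = -2 + A
j(b, d) = -6 + b
√(C(-90) + j(-88, 168)) = √((-2 - 90) + (-6 - 88)) = √(-92 - 94) = √(-186) = I*√186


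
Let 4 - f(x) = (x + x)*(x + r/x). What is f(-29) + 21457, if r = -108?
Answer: 19995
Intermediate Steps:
f(x) = 4 - 2*x*(x - 108/x) (f(x) = 4 - (x + x)*(x - 108/x) = 4 - 2*x*(x - 108/x))
f(-29) + 21457 = (220 - 2*(-29)**2) + 21457 = (220 - 2*841) + 21457 = (220 - 1682) + 21457 = -1462 + 21457 = 19995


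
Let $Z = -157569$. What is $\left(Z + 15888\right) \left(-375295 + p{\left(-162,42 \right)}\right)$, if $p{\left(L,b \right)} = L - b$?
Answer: $53201073819$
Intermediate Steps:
$\left(Z + 15888\right) \left(-375295 + p{\left(-162,42 \right)}\right) = \left(-157569 + 15888\right) \left(-375295 - 204\right) = - 141681 \left(-375295 - 204\right) = \left(-141681\right) \left(-375499\right) = 53201073819$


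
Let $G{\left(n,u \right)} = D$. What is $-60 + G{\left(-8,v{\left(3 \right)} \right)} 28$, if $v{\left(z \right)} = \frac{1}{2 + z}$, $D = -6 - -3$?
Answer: $-144$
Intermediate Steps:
$D = -3$ ($D = -6 + 3 = -3$)
$G{\left(n,u \right)} = -3$
$-60 + G{\left(-8,v{\left(3 \right)} \right)} 28 = -60 - 84 = -144$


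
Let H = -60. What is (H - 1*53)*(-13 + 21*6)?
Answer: -12769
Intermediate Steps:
(H - 1*53)*(-13 + 21*6) = (-60 - 1*53)*(-13 + 21*6) = (-60 - 53)*(-13 + 126) = -113*113 = -12769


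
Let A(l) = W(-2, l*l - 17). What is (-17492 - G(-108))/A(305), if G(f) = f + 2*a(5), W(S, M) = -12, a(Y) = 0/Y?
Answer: 4346/3 ≈ 1448.7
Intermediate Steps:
a(Y) = 0
A(l) = -12
G(f) = f (G(f) = f + 2*0 = f + 0 = f)
(-17492 - G(-108))/A(305) = (-17492 - 1*(-108))/(-12) = (-17492 + 108)*(-1/12) = -17384*(-1/12) = 4346/3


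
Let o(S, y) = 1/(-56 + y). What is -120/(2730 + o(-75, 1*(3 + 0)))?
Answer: -6360/144689 ≈ -0.043956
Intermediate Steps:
-120/(2730 + o(-75, 1*(3 + 0))) = -120/(2730 + 1/(-56 + 1*(3 + 0))) = -120/(2730 + 1/(-56 + 1*3)) = -120/(2730 + 1/(-56 + 3)) = -120/(2730 + 1/(-53)) = -120/(2730 - 1/53) = -120/(144689/53) = (53/144689)*(-120) = -6360/144689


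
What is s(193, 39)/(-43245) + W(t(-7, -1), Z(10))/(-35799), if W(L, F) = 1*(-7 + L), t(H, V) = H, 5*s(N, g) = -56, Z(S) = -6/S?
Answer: 1677298/2580212925 ≈ 0.00065006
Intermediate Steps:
s(N, g) = -56/5 (s(N, g) = (1/5)*(-56) = -56/5)
W(L, F) = -7 + L
s(193, 39)/(-43245) + W(t(-7, -1), Z(10))/(-35799) = -56/5/(-43245) + (-7 - 7)/(-35799) = -56/5*(-1/43245) - 14*(-1/35799) = 56/216225 + 14/35799 = 1677298/2580212925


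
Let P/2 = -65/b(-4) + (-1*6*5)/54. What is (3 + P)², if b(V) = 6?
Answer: 31684/81 ≈ 391.16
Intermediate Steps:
P = -205/9 (P = 2*(-65/6 + (-1*6*5)/54) = 2*(-65*⅙ - 6*5*(1/54)) = 2*(-65/6 - 30*1/54) = 2*(-65/6 - 5/9) = 2*(-205/18) = -205/9 ≈ -22.778)
(3 + P)² = (3 - 205/9)² = (-178/9)² = 31684/81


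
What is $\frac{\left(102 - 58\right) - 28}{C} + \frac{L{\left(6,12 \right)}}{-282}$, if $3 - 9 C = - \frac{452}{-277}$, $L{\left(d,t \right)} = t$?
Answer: $\frac{1873978}{17813} \approx 105.2$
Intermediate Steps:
$C = \frac{379}{2493}$ ($C = \frac{1}{3} - \frac{\left(-452\right) \frac{1}{-277}}{9} = \frac{1}{3} - \frac{\left(-452\right) \left(- \frac{1}{277}\right)}{9} = \frac{1}{3} - \frac{452}{2493} = \frac{379}{2493} \approx 0.15203$)
$\frac{\left(102 - 58\right) - 28}{C} + \frac{L{\left(6,12 \right)}}{-282} = \frac{\left(102 - 58\right) - 28}{\frac{379}{2493}} + \frac{12}{-282} = \left(44 - 28\right) \frac{2493}{379} + 12 \left(- \frac{1}{282}\right) = 16 \cdot \frac{2493}{379} - \frac{2}{47} = \frac{39888}{379} - \frac{2}{47} = \frac{1873978}{17813}$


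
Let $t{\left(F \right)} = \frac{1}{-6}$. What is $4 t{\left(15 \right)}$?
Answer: $- \frac{2}{3} \approx -0.66667$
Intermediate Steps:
$t{\left(F \right)} = - \frac{1}{6}$
$4 t{\left(15 \right)} = 4 \left(- \frac{1}{6}\right) = - \frac{2}{3}$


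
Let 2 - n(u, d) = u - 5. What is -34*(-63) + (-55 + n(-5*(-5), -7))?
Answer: 2069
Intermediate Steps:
n(u, d) = 7 - u (n(u, d) = 2 - (u - 5) = 2 - (-5 + u) = 2 + (5 - u) = 7 - u)
-34*(-63) + (-55 + n(-5*(-5), -7)) = -34*(-63) + (-55 + (7 - (-5)*(-5))) = 2142 + (-55 + (7 - 1*25)) = 2142 + (-55 + (7 - 25)) = 2142 + (-55 - 18) = 2142 - 73 = 2069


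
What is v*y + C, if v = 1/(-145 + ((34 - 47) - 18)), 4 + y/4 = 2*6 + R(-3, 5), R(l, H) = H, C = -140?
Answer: -6173/44 ≈ -140.30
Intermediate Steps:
y = 52 (y = -16 + 4*(2*6 + 5) = -16 + 4*(12 + 5) = -16 + 4*17 = -16 + 68 = 52)
v = -1/176 (v = 1/(-145 + (-13 - 18)) = 1/(-145 - 31) = 1/(-176) = -1/176 ≈ -0.0056818)
v*y + C = -1/176*52 - 140 = -13/44 - 140 = -6173/44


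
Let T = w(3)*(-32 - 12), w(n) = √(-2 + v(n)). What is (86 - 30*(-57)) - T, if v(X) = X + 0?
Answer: 1840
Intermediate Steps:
v(X) = X
w(n) = √(-2 + n)
T = -44 (T = √(-2 + 3)*(-32 - 12) = √1*(-44) = 1*(-44) = -44)
(86 - 30*(-57)) - T = (86 - 30*(-57)) - 1*(-44) = (86 + 1710) + 44 = 1796 + 44 = 1840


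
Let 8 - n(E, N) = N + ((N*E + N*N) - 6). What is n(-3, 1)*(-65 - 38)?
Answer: -1545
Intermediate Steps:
n(E, N) = 14 - N - N² - E*N (n(E, N) = 8 - (N + ((N*E + N*N) - 6)) = 8 - (N + ((E*N + N²) - 6)) = 8 - (N + ((N² + E*N) - 6)) = 8 - (N + (-6 + N² + E*N)) = 8 - (-6 + N + N² + E*N) = 8 + (6 - N - N² - E*N) = 14 - N - N² - E*N)
n(-3, 1)*(-65 - 38) = (14 - 1*1 - 1*1² - 1*(-3)*1)*(-65 - 38) = (14 - 1 - 1*1 + 3)*(-103) = (14 - 1 - 1 + 3)*(-103) = 15*(-103) = -1545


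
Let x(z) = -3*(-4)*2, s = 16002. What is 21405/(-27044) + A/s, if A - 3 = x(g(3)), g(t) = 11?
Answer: -18988479/24042116 ≈ -0.78980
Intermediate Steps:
x(z) = 24 (x(z) = 12*2 = 24)
A = 27 (A = 3 + 24 = 27)
21405/(-27044) + A/s = 21405/(-27044) + 27/16002 = 21405*(-1/27044) + 27*(1/16002) = -21405/27044 + 3/1778 = -18988479/24042116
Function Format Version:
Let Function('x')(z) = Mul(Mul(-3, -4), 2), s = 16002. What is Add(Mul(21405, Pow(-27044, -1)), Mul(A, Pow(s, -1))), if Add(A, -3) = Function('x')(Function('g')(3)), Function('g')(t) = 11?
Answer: Rational(-18988479, 24042116) ≈ -0.78980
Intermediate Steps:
Function('x')(z) = 24 (Function('x')(z) = Mul(12, 2) = 24)
A = 27 (A = Add(3, 24) = 27)
Add(Mul(21405, Pow(-27044, -1)), Mul(A, Pow(s, -1))) = Add(Mul(21405, Pow(-27044, -1)), Mul(27, Pow(16002, -1))) = Add(Mul(21405, Rational(-1, 27044)), Mul(27, Rational(1, 16002))) = Add(Rational(-21405, 27044), Rational(3, 1778)) = Rational(-18988479, 24042116)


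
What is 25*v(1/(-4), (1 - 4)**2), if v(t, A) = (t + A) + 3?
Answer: 1175/4 ≈ 293.75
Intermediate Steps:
v(t, A) = 3 + A + t (v(t, A) = (A + t) + 3 = 3 + A + t)
25*v(1/(-4), (1 - 4)**2) = 25*(3 + (1 - 4)**2 + 1/(-4)) = 25*(3 + (-3)**2 - 1/4) = 25*(3 + 9 - 1/4) = 25*(47/4) = 1175/4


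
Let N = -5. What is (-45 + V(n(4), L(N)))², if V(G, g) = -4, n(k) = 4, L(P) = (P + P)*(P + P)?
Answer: 2401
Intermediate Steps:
L(P) = 4*P² (L(P) = (2*P)*(2*P) = 4*P²)
(-45 + V(n(4), L(N)))² = (-45 - 4)² = (-49)² = 2401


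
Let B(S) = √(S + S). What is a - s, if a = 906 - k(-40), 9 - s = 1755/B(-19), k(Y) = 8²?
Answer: 833 - 1755*I*√38/38 ≈ 833.0 - 284.7*I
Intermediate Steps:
B(S) = √2*√S (B(S) = √(2*S) = √2*√S)
k(Y) = 64
s = 9 + 1755*I*√38/38 (s = 9 - 1755/(√2*√(-19)) = 9 - 1755/(√2*(I*√19)) = 9 - 1755/(I*√38) = 9 - 1755*(-I*√38/38) = 9 - (-1755)*I*√38/38 = 9 + 1755*I*√38/38 ≈ 9.0 + 284.7*I)
a = 842 (a = 906 - 1*64 = 906 - 64 = 842)
a - s = 842 - (9 + 1755*I*√38/38) = 842 + (-9 - 1755*I*√38/38) = 833 - 1755*I*√38/38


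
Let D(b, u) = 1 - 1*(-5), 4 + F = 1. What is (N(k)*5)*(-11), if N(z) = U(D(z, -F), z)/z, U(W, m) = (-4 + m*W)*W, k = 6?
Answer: -1760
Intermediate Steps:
F = -3 (F = -4 + 1 = -3)
D(b, u) = 6 (D(b, u) = 1 + 5 = 6)
U(W, m) = W*(-4 + W*m) (U(W, m) = (-4 + W*m)*W = W*(-4 + W*m))
N(z) = (-24 + 36*z)/z (N(z) = (6*(-4 + 6*z))/z = (-24 + 36*z)/z)
(N(k)*5)*(-11) = ((36 - 24/6)*5)*(-11) = ((36 - 24*⅙)*5)*(-11) = ((36 - 4)*5)*(-11) = (32*5)*(-11) = 160*(-11) = -1760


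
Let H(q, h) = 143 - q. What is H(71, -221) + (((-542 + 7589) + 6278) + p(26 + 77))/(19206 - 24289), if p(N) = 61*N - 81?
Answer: 15063/221 ≈ 68.158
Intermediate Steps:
p(N) = -81 + 61*N
H(71, -221) + (((-542 + 7589) + 6278) + p(26 + 77))/(19206 - 24289) = (143 - 1*71) + (((-542 + 7589) + 6278) + (-81 + 61*(26 + 77)))/(19206 - 24289) = (143 - 71) + ((7047 + 6278) + (-81 + 61*103))/(-5083) = 72 + (13325 + (-81 + 6283))*(-1/5083) = 72 + (13325 + 6202)*(-1/5083) = 72 + 19527*(-1/5083) = 72 - 849/221 = 15063/221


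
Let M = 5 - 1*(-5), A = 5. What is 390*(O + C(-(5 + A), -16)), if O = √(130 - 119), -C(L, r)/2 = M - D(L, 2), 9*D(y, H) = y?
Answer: -26000/3 + 390*√11 ≈ -7373.2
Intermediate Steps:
D(y, H) = y/9
M = 10 (M = 5 + 5 = 10)
C(L, r) = -20 + 2*L/9 (C(L, r) = -2*(10 - L/9) = -20 + 2*L/9)
O = √11 ≈ 3.3166
390*(O + C(-(5 + A), -16)) = 390*(√11 + (-20 + 2*(-(5 + 5))/9)) = 390*(√11 + (-20 + 2*(-1*10)/9)) = 390*(√11 + (-20 + (2/9)*(-10))) = 390*(√11 + (-20 - 20/9)) = 390*(√11 - 200/9) = 390*(-200/9 + √11) = -26000/3 + 390*√11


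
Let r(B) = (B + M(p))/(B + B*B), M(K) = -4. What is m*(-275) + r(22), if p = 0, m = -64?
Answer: 4452809/253 ≈ 17600.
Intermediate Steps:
r(B) = (-4 + B)/(B + B**2) (r(B) = (B - 4)/(B + B*B) = (-4 + B)/(B + B**2))
m*(-275) + r(22) = -64*(-275) + (-4 + 22)/(22*(1 + 22)) = 17600 + (1/22)*18/23 = 17600 + (1/22)*(1/23)*18 = 17600 + 9/253 = 4452809/253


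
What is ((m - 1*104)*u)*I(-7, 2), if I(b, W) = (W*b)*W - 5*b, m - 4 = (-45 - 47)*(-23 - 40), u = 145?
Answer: 5781440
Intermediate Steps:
m = 5800 (m = 4 + (-45 - 47)*(-23 - 40) = 4 - 92*(-63) = 4 + 5796 = 5800)
I(b, W) = -5*b + b*W² (I(b, W) = b*W² - 5*b = -5*b + b*W²)
((m - 1*104)*u)*I(-7, 2) = ((5800 - 1*104)*145)*(-7*(-5 + 2²)) = ((5800 - 104)*145)*(-7*(-5 + 4)) = (5696*145)*(-7*(-1)) = 825920*7 = 5781440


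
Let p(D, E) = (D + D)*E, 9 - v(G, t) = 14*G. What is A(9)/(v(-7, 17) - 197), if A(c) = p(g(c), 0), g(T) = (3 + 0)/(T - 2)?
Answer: 0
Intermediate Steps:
g(T) = 3/(-2 + T)
v(G, t) = 9 - 14*G
p(D, E) = 2*D*E (p(D, E) = (2*D)*E = 2*D*E)
A(c) = 0 (A(c) = 2*(3/(-2 + c))*0 = 0)
A(9)/(v(-7, 17) - 197) = 0/((9 - 14*(-7)) - 197) = 0/((9 + 98) - 197) = 0/(107 - 197) = 0/(-90) = 0*(-1/90) = 0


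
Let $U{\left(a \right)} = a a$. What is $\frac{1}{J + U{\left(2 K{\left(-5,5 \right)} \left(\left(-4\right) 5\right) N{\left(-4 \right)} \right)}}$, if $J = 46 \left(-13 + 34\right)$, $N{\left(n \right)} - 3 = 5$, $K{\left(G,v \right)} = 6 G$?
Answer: $\frac{1}{92160966} \approx 1.0851 \cdot 10^{-8}$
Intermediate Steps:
$N{\left(n \right)} = 8$ ($N{\left(n \right)} = 3 + 5 = 8$)
$U{\left(a \right)} = a^{2}$
$J = 966$ ($J = 46 \cdot 21 = 966$)
$\frac{1}{J + U{\left(2 K{\left(-5,5 \right)} \left(\left(-4\right) 5\right) N{\left(-4 \right)} \right)}} = \frac{1}{966 + \left(2 \cdot 6 \left(-5\right) \left(\left(-4\right) 5\right) 8\right)^{2}} = \frac{1}{966 + \left(2 \left(\left(-30\right) \left(-20\right)\right) 8\right)^{2}} = \frac{1}{966 + \left(2 \cdot 600 \cdot 8\right)^{2}} = \frac{1}{966 + \left(1200 \cdot 8\right)^{2}} = \frac{1}{966 + 9600^{2}} = \frac{1}{966 + 92160000} = \frac{1}{92160966}$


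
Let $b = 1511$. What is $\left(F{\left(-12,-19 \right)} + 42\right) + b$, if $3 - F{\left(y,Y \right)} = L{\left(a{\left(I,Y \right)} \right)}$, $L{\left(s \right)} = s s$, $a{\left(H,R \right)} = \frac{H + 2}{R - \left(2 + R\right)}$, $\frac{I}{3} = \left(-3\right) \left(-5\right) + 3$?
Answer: $772$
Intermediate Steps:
$I = 54$ ($I = 3 \left(\left(-3\right) \left(-5\right) + 3\right) = 3 \left(15 + 3\right) = 3 \cdot 18 = 54$)
$a{\left(H,R \right)} = -1 - \frac{H}{2}$ ($a{\left(H,R \right)} = \frac{2 + H}{-2} = \left(2 + H\right) \left(- \frac{1}{2}\right) = -1 - \frac{H}{2}$)
$L{\left(s \right)} = s^{2}$
$F{\left(y,Y \right)} = -781$ ($F{\left(y,Y \right)} = 3 - \left(-1 - 27\right)^{2} = 3 - \left(-28\right)^{2} = 3 - 784 = -781$)
$\left(F{\left(-12,-19 \right)} + 42\right) + b = \left(-781 + 42\right) + 1511 = -739 + 1511 = 772$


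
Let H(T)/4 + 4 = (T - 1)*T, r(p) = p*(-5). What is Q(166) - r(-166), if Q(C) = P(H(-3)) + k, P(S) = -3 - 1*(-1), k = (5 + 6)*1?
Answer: -821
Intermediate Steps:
r(p) = -5*p
H(T) = -16 + 4*T*(-1 + T) (H(T) = -16 + 4*((T - 1)*T) = -16 + 4*((-1 + T)*T) = -16 + 4*(T*(-1 + T)) = -16 + 4*T*(-1 + T))
k = 11 (k = 11*1 = 11)
P(S) = -2 (P(S) = -3 + 1 = -2)
Q(C) = 9 (Q(C) = -2 + 11 = 9)
Q(166) - r(-166) = 9 - (-5)*(-166) = 9 - 1*830 = 9 - 830 = -821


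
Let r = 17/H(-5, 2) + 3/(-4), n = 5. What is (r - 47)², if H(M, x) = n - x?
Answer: 255025/144 ≈ 1771.0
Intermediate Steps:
H(M, x) = 5 - x
r = 59/12 (r = 17/(5 - 1*2) + 3/(-4) = 17/(5 - 2) + 3*(-¼) = 17/3 - ¾ = 59/12 ≈ 4.9167)
(r - 47)² = (59/12 - 47)² = (-505/12)² = 255025/144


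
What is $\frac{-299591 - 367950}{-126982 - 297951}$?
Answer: $\frac{667541}{424933} \approx 1.5709$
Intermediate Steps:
$\frac{-299591 - 367950}{-126982 - 297951} = \frac{-299591 - 367950}{-424933} = \left(-667541\right) \left(- \frac{1}{424933}\right) = \frac{667541}{424933}$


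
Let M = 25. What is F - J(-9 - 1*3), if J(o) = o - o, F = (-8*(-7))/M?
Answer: 56/25 ≈ 2.2400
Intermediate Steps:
F = 56/25 (F = -8*(-7)/25 = 56*(1/25) = 56/25 ≈ 2.2400)
J(o) = 0
F - J(-9 - 1*3) = 56/25 - 1*0 = 56/25 + 0 = 56/25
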